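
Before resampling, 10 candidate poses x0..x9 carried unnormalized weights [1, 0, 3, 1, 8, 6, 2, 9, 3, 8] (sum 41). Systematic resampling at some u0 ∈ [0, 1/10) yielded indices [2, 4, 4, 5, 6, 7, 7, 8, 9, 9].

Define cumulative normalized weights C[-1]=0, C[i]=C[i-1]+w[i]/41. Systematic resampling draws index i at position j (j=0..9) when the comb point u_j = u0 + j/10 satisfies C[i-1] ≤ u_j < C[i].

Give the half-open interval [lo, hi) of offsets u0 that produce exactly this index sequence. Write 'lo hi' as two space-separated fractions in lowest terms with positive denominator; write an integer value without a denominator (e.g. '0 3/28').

13/205 4/41

C = [1/41, 1/41, 4/41, 5/41, 13/41, 19/41, 21/41, 30/41, 33/41, 1]
j=0 picked index 2: u0 ∈ [1/41, 4/41)
j=1 picked index 4: u0 ∈ [9/410, 89/410)
j=2 picked index 4: u0 ∈ [-16/205, 24/205)
j=3 picked index 5: u0 ∈ [7/410, 67/410)
j=4 picked index 6: u0 ∈ [13/205, 23/205)
j=5 picked index 7: u0 ∈ [1/82, 19/82)
j=6 picked index 7: u0 ∈ [-18/205, 27/205)
j=7 picked index 8: u0 ∈ [13/410, 43/410)
j=8 picked index 9: u0 ∈ [1/205, 1/5)
j=9 picked index 9: u0 ∈ [-39/410, 1/10)
intersection: [13/205, 4/41)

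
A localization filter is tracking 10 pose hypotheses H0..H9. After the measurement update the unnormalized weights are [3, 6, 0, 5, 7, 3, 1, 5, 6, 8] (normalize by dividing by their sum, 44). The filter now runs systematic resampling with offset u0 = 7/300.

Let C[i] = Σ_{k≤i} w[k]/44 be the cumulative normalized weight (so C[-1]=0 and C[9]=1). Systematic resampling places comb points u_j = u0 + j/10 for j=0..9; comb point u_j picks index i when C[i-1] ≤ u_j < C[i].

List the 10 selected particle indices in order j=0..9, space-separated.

0 1 3 4 4 5 7 8 9 9

C = [3/44, 9/44, 9/44, 7/22, 21/44, 6/11, 25/44, 15/22, 9/11, 1]
j=0: u_0=7/300 ∈ [0, 3/44) → index 0
j=1: u_1=37/300 ∈ [3/44, 9/44) → index 1
j=2: u_2=67/300 ∈ [9/44, 7/22) → index 3
j=3: u_3=97/300 ∈ [7/22, 21/44) → index 4
j=4: u_4=127/300 ∈ [7/22, 21/44) → index 4
j=5: u_5=157/300 ∈ [21/44, 6/11) → index 5
j=6: u_6=187/300 ∈ [25/44, 15/22) → index 7
j=7: u_7=217/300 ∈ [15/22, 9/11) → index 8
j=8: u_8=247/300 ∈ [9/11, 1) → index 9
j=9: u_9=277/300 ∈ [9/11, 1) → index 9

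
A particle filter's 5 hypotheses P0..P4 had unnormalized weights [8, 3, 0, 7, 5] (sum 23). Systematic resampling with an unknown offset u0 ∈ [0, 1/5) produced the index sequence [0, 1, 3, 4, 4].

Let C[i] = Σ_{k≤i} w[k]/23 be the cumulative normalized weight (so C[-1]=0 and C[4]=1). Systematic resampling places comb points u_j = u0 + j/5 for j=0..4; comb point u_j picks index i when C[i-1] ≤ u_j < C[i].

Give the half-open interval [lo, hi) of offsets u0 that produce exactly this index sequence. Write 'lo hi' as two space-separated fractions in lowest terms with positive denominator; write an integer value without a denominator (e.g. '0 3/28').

C = [8/23, 11/23, 11/23, 18/23, 1]
j=0 picked index 0: u0 ∈ [0, 8/23)
j=1 picked index 1: u0 ∈ [17/115, 32/115)
j=2 picked index 3: u0 ∈ [9/115, 44/115)
j=3 picked index 4: u0 ∈ [21/115, 2/5)
j=4 picked index 4: u0 ∈ [-2/115, 1/5)
intersection: [21/115, 1/5)

21/115 1/5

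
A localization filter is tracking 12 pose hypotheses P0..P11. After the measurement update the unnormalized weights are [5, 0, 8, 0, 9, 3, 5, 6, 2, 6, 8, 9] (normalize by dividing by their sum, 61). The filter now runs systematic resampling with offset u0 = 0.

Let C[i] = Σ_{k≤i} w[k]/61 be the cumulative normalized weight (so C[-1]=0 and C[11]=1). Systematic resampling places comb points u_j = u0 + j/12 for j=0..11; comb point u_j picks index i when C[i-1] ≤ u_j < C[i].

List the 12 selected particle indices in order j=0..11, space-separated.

0 2 2 4 4 6 7 7 9 10 10 11

C = [5/61, 5/61, 13/61, 13/61, 22/61, 25/61, 30/61, 36/61, 38/61, 44/61, 52/61, 1]
j=0: u_0=0 ∈ [0, 5/61) → index 0
j=1: u_1=1/12 ∈ [5/61, 13/61) → index 2
j=2: u_2=1/6 ∈ [5/61, 13/61) → index 2
j=3: u_3=1/4 ∈ [13/61, 22/61) → index 4
j=4: u_4=1/3 ∈ [13/61, 22/61) → index 4
j=5: u_5=5/12 ∈ [25/61, 30/61) → index 6
j=6: u_6=1/2 ∈ [30/61, 36/61) → index 7
j=7: u_7=7/12 ∈ [30/61, 36/61) → index 7
j=8: u_8=2/3 ∈ [38/61, 44/61) → index 9
j=9: u_9=3/4 ∈ [44/61, 52/61) → index 10
j=10: u_10=5/6 ∈ [44/61, 52/61) → index 10
j=11: u_11=11/12 ∈ [52/61, 1) → index 11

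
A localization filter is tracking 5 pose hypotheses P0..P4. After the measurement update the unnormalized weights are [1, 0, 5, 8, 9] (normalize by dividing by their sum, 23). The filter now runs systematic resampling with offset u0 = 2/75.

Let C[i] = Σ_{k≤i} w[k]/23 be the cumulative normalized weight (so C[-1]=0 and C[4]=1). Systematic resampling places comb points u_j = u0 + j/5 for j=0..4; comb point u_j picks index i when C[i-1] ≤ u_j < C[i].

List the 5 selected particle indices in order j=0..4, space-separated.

C = [1/23, 1/23, 6/23, 14/23, 1]
j=0: u_0=2/75 ∈ [0, 1/23) → index 0
j=1: u_1=17/75 ∈ [1/23, 6/23) → index 2
j=2: u_2=32/75 ∈ [6/23, 14/23) → index 3
j=3: u_3=47/75 ∈ [14/23, 1) → index 4
j=4: u_4=62/75 ∈ [14/23, 1) → index 4

0 2 3 4 4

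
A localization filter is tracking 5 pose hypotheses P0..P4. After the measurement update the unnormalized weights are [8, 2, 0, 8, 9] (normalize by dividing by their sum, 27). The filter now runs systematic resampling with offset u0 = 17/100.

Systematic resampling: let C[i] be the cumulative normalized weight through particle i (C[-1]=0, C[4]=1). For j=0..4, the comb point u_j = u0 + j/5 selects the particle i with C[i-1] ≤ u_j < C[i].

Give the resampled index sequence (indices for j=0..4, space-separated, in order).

0 1 3 4 4

C = [8/27, 10/27, 10/27, 2/3, 1]
j=0: u_0=17/100 ∈ [0, 8/27) → index 0
j=1: u_1=37/100 ∈ [8/27, 10/27) → index 1
j=2: u_2=57/100 ∈ [10/27, 2/3) → index 3
j=3: u_3=77/100 ∈ [2/3, 1) → index 4
j=4: u_4=97/100 ∈ [2/3, 1) → index 4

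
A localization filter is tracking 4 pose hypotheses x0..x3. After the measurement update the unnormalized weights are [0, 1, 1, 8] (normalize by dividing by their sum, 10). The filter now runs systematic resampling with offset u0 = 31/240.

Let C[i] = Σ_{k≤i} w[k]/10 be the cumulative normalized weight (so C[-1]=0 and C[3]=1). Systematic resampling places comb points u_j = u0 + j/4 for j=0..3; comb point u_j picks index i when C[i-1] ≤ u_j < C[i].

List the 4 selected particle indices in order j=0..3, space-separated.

2 3 3 3

C = [0, 1/10, 1/5, 1]
j=0: u_0=31/240 ∈ [1/10, 1/5) → index 2
j=1: u_1=91/240 ∈ [1/5, 1) → index 3
j=2: u_2=151/240 ∈ [1/5, 1) → index 3
j=3: u_3=211/240 ∈ [1/5, 1) → index 3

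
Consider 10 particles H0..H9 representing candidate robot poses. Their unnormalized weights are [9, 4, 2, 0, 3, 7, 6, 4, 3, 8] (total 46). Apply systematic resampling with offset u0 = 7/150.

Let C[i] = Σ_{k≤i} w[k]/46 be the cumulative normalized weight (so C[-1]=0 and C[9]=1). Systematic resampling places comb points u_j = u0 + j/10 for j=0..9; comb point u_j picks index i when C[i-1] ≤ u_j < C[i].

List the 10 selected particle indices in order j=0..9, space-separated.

C = [9/46, 13/46, 15/46, 15/46, 9/23, 25/46, 31/46, 35/46, 19/23, 1]
j=0: u_0=7/150 ∈ [0, 9/46) → index 0
j=1: u_1=11/75 ∈ [0, 9/46) → index 0
j=2: u_2=37/150 ∈ [9/46, 13/46) → index 1
j=3: u_3=26/75 ∈ [15/46, 9/23) → index 4
j=4: u_4=67/150 ∈ [9/23, 25/46) → index 5
j=5: u_5=41/75 ∈ [25/46, 31/46) → index 6
j=6: u_6=97/150 ∈ [25/46, 31/46) → index 6
j=7: u_7=56/75 ∈ [31/46, 35/46) → index 7
j=8: u_8=127/150 ∈ [19/23, 1) → index 9
j=9: u_9=71/75 ∈ [19/23, 1) → index 9

0 0 1 4 5 6 6 7 9 9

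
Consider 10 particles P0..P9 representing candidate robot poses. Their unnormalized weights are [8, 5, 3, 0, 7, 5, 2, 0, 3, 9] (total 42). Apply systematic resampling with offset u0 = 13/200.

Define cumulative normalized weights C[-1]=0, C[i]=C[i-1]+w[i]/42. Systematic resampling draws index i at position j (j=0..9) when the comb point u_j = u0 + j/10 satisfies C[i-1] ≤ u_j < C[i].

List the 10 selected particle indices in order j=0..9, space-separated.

0 0 1 2 4 5 5 8 9 9

C = [4/21, 13/42, 8/21, 8/21, 23/42, 2/3, 5/7, 5/7, 11/14, 1]
j=0: u_0=13/200 ∈ [0, 4/21) → index 0
j=1: u_1=33/200 ∈ [0, 4/21) → index 0
j=2: u_2=53/200 ∈ [4/21, 13/42) → index 1
j=3: u_3=73/200 ∈ [13/42, 8/21) → index 2
j=4: u_4=93/200 ∈ [8/21, 23/42) → index 4
j=5: u_5=113/200 ∈ [23/42, 2/3) → index 5
j=6: u_6=133/200 ∈ [23/42, 2/3) → index 5
j=7: u_7=153/200 ∈ [5/7, 11/14) → index 8
j=8: u_8=173/200 ∈ [11/14, 1) → index 9
j=9: u_9=193/200 ∈ [11/14, 1) → index 9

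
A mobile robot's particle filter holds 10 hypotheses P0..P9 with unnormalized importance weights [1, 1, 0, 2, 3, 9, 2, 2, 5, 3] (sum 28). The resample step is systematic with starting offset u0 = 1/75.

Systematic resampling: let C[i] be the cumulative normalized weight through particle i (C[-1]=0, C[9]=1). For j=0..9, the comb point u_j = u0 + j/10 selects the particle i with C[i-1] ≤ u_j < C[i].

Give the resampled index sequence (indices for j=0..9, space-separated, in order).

0 3 4 5 5 5 6 7 8 9

C = [1/28, 1/14, 1/14, 1/7, 1/4, 4/7, 9/14, 5/7, 25/28, 1]
j=0: u_0=1/75 ∈ [0, 1/28) → index 0
j=1: u_1=17/150 ∈ [1/14, 1/7) → index 3
j=2: u_2=16/75 ∈ [1/7, 1/4) → index 4
j=3: u_3=47/150 ∈ [1/4, 4/7) → index 5
j=4: u_4=31/75 ∈ [1/4, 4/7) → index 5
j=5: u_5=77/150 ∈ [1/4, 4/7) → index 5
j=6: u_6=46/75 ∈ [4/7, 9/14) → index 6
j=7: u_7=107/150 ∈ [9/14, 5/7) → index 7
j=8: u_8=61/75 ∈ [5/7, 25/28) → index 8
j=9: u_9=137/150 ∈ [25/28, 1) → index 9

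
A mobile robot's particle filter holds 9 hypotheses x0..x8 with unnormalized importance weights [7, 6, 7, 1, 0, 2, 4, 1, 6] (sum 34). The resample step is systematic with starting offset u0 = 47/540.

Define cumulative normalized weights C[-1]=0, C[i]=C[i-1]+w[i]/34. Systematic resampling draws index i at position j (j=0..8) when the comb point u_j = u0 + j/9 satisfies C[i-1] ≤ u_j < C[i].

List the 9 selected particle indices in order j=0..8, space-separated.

0 0 1 2 2 5 6 8 8

C = [7/34, 13/34, 10/17, 21/34, 21/34, 23/34, 27/34, 14/17, 1]
j=0: u_0=47/540 ∈ [0, 7/34) → index 0
j=1: u_1=107/540 ∈ [0, 7/34) → index 0
j=2: u_2=167/540 ∈ [7/34, 13/34) → index 1
j=3: u_3=227/540 ∈ [13/34, 10/17) → index 2
j=4: u_4=287/540 ∈ [13/34, 10/17) → index 2
j=5: u_5=347/540 ∈ [21/34, 23/34) → index 5
j=6: u_6=407/540 ∈ [23/34, 27/34) → index 6
j=7: u_7=467/540 ∈ [14/17, 1) → index 8
j=8: u_8=527/540 ∈ [14/17, 1) → index 8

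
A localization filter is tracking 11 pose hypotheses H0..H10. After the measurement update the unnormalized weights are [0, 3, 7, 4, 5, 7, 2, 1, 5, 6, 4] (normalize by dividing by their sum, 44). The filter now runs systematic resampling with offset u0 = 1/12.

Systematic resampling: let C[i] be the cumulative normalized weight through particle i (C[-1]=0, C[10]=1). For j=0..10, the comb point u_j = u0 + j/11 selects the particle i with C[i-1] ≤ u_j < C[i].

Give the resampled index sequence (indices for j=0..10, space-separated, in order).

2 2 3 4 5 5 6 8 9 9 10

C = [0, 3/44, 5/22, 7/22, 19/44, 13/22, 7/11, 29/44, 17/22, 10/11, 1]
j=0: u_0=1/12 ∈ [3/44, 5/22) → index 2
j=1: u_1=23/132 ∈ [3/44, 5/22) → index 2
j=2: u_2=35/132 ∈ [5/22, 7/22) → index 3
j=3: u_3=47/132 ∈ [7/22, 19/44) → index 4
j=4: u_4=59/132 ∈ [19/44, 13/22) → index 5
j=5: u_5=71/132 ∈ [19/44, 13/22) → index 5
j=6: u_6=83/132 ∈ [13/22, 7/11) → index 6
j=7: u_7=95/132 ∈ [29/44, 17/22) → index 8
j=8: u_8=107/132 ∈ [17/22, 10/11) → index 9
j=9: u_9=119/132 ∈ [17/22, 10/11) → index 9
j=10: u_10=131/132 ∈ [10/11, 1) → index 10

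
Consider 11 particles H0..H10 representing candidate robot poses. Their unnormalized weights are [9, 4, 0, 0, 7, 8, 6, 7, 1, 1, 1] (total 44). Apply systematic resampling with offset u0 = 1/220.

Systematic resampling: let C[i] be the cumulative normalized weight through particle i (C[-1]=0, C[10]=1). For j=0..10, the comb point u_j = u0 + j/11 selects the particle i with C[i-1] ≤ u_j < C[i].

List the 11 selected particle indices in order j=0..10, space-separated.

C = [9/44, 13/44, 13/44, 13/44, 5/11, 7/11, 17/22, 41/44, 21/22, 43/44, 1]
j=0: u_0=1/220 ∈ [0, 9/44) → index 0
j=1: u_1=21/220 ∈ [0, 9/44) → index 0
j=2: u_2=41/220 ∈ [0, 9/44) → index 0
j=3: u_3=61/220 ∈ [9/44, 13/44) → index 1
j=4: u_4=81/220 ∈ [13/44, 5/11) → index 4
j=5: u_5=101/220 ∈ [5/11, 7/11) → index 5
j=6: u_6=11/20 ∈ [5/11, 7/11) → index 5
j=7: u_7=141/220 ∈ [7/11, 17/22) → index 6
j=8: u_8=161/220 ∈ [7/11, 17/22) → index 6
j=9: u_9=181/220 ∈ [17/22, 41/44) → index 7
j=10: u_10=201/220 ∈ [17/22, 41/44) → index 7

0 0 0 1 4 5 5 6 6 7 7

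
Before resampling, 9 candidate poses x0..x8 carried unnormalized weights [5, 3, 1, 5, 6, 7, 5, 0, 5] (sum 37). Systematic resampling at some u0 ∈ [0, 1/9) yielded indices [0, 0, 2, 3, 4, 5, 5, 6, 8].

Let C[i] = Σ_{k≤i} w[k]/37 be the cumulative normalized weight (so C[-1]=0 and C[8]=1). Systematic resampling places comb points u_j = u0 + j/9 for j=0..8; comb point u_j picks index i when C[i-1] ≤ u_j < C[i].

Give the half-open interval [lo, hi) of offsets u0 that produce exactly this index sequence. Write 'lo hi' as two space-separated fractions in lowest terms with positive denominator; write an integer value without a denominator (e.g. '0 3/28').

0 7/333

C = [5/37, 8/37, 9/37, 14/37, 20/37, 27/37, 32/37, 32/37, 1]
j=0 picked index 0: u0 ∈ [0, 5/37)
j=1 picked index 0: u0 ∈ [-1/9, 8/333)
j=2 picked index 2: u0 ∈ [-2/333, 7/333)
j=3 picked index 3: u0 ∈ [-10/111, 5/111)
j=4 picked index 4: u0 ∈ [-22/333, 32/333)
j=5 picked index 5: u0 ∈ [-5/333, 58/333)
j=6 picked index 5: u0 ∈ [-14/111, 7/111)
j=7 picked index 6: u0 ∈ [-16/333, 29/333)
j=8 picked index 8: u0 ∈ [-8/333, 1/9)
intersection: [0, 7/333)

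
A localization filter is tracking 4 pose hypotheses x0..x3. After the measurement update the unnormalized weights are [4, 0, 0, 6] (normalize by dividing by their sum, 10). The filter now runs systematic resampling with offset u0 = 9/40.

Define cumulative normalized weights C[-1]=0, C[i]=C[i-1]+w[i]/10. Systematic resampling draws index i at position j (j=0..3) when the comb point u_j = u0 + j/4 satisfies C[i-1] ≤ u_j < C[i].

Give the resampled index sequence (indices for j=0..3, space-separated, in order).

C = [2/5, 2/5, 2/5, 1]
j=0: u_0=9/40 ∈ [0, 2/5) → index 0
j=1: u_1=19/40 ∈ [2/5, 1) → index 3
j=2: u_2=29/40 ∈ [2/5, 1) → index 3
j=3: u_3=39/40 ∈ [2/5, 1) → index 3

0 3 3 3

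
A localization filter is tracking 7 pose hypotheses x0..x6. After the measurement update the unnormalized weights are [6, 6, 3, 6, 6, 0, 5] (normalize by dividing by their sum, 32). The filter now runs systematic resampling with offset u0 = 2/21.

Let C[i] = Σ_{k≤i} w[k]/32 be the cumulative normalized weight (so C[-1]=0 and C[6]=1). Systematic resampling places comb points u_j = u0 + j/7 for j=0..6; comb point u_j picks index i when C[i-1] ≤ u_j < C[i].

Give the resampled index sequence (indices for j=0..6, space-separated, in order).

C = [3/16, 3/8, 15/32, 21/32, 27/32, 27/32, 1]
j=0: u_0=2/21 ∈ [0, 3/16) → index 0
j=1: u_1=5/21 ∈ [3/16, 3/8) → index 1
j=2: u_2=8/21 ∈ [3/8, 15/32) → index 2
j=3: u_3=11/21 ∈ [15/32, 21/32) → index 3
j=4: u_4=2/3 ∈ [21/32, 27/32) → index 4
j=5: u_5=17/21 ∈ [21/32, 27/32) → index 4
j=6: u_6=20/21 ∈ [27/32, 1) → index 6

0 1 2 3 4 4 6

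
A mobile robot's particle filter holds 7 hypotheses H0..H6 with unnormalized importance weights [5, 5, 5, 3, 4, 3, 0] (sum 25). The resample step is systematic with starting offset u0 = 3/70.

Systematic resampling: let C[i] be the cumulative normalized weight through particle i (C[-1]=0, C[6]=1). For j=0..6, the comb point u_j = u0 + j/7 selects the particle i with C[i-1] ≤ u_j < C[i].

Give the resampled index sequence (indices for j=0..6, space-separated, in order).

C = [1/5, 2/5, 3/5, 18/25, 22/25, 1, 1]
j=0: u_0=3/70 ∈ [0, 1/5) → index 0
j=1: u_1=13/70 ∈ [0, 1/5) → index 0
j=2: u_2=23/70 ∈ [1/5, 2/5) → index 1
j=3: u_3=33/70 ∈ [2/5, 3/5) → index 2
j=4: u_4=43/70 ∈ [3/5, 18/25) → index 3
j=5: u_5=53/70 ∈ [18/25, 22/25) → index 4
j=6: u_6=9/10 ∈ [22/25, 1) → index 5

0 0 1 2 3 4 5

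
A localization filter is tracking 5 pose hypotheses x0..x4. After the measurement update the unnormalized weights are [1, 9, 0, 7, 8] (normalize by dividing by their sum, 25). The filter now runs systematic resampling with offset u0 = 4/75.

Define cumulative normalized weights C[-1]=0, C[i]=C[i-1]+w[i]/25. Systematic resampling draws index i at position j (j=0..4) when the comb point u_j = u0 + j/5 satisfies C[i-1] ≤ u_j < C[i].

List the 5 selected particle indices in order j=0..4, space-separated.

1 1 3 3 4

C = [1/25, 2/5, 2/5, 17/25, 1]
j=0: u_0=4/75 ∈ [1/25, 2/5) → index 1
j=1: u_1=19/75 ∈ [1/25, 2/5) → index 1
j=2: u_2=34/75 ∈ [2/5, 17/25) → index 3
j=3: u_3=49/75 ∈ [2/5, 17/25) → index 3
j=4: u_4=64/75 ∈ [17/25, 1) → index 4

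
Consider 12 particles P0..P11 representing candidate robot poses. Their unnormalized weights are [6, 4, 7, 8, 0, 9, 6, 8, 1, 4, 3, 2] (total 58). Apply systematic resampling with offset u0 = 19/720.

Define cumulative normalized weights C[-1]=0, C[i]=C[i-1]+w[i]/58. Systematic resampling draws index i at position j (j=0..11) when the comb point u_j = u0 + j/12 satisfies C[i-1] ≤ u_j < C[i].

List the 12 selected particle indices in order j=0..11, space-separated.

C = [3/29, 5/29, 17/58, 25/58, 25/58, 17/29, 20/29, 24/29, 49/58, 53/58, 28/29, 1]
j=0: u_0=19/720 ∈ [0, 3/29) → index 0
j=1: u_1=79/720 ∈ [3/29, 5/29) → index 1
j=2: u_2=139/720 ∈ [5/29, 17/58) → index 2
j=3: u_3=199/720 ∈ [5/29, 17/58) → index 2
j=4: u_4=259/720 ∈ [17/58, 25/58) → index 3
j=5: u_5=319/720 ∈ [25/58, 17/29) → index 5
j=6: u_6=379/720 ∈ [25/58, 17/29) → index 5
j=7: u_7=439/720 ∈ [17/29, 20/29) → index 6
j=8: u_8=499/720 ∈ [20/29, 24/29) → index 7
j=9: u_9=559/720 ∈ [20/29, 24/29) → index 7
j=10: u_10=619/720 ∈ [49/58, 53/58) → index 9
j=11: u_11=679/720 ∈ [53/58, 28/29) → index 10

0 1 2 2 3 5 5 6 7 7 9 10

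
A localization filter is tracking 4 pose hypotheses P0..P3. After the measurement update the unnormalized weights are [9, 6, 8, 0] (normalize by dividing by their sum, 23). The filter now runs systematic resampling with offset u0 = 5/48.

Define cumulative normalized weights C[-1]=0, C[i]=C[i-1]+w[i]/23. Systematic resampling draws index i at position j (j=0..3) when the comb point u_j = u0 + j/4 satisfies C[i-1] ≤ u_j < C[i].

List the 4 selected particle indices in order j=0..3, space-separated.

0 0 1 2

C = [9/23, 15/23, 1, 1]
j=0: u_0=5/48 ∈ [0, 9/23) → index 0
j=1: u_1=17/48 ∈ [0, 9/23) → index 0
j=2: u_2=29/48 ∈ [9/23, 15/23) → index 1
j=3: u_3=41/48 ∈ [15/23, 1) → index 2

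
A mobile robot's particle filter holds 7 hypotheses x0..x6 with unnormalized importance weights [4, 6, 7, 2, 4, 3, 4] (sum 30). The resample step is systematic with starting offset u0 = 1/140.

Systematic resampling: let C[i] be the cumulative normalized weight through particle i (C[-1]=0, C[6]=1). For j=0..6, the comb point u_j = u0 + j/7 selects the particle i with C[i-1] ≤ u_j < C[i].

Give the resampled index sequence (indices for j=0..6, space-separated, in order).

0 1 1 2 3 4 5

C = [2/15, 1/3, 17/30, 19/30, 23/30, 13/15, 1]
j=0: u_0=1/140 ∈ [0, 2/15) → index 0
j=1: u_1=3/20 ∈ [2/15, 1/3) → index 1
j=2: u_2=41/140 ∈ [2/15, 1/3) → index 1
j=3: u_3=61/140 ∈ [1/3, 17/30) → index 2
j=4: u_4=81/140 ∈ [17/30, 19/30) → index 3
j=5: u_5=101/140 ∈ [19/30, 23/30) → index 4
j=6: u_6=121/140 ∈ [23/30, 13/15) → index 5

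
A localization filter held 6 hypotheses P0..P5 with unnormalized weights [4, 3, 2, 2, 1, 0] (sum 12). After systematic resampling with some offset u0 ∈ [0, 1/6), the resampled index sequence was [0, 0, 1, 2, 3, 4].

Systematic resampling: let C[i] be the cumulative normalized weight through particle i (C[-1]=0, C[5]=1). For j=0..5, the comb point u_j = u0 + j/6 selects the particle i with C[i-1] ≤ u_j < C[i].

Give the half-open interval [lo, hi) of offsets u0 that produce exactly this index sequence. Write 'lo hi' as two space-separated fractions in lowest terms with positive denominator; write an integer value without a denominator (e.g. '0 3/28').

C = [1/3, 7/12, 3/4, 11/12, 1, 1]
j=0 picked index 0: u0 ∈ [0, 1/3)
j=1 picked index 0: u0 ∈ [-1/6, 1/6)
j=2 picked index 1: u0 ∈ [0, 1/4)
j=3 picked index 2: u0 ∈ [1/12, 1/4)
j=4 picked index 3: u0 ∈ [1/12, 1/4)
j=5 picked index 4: u0 ∈ [1/12, 1/6)
intersection: [1/12, 1/6)

1/12 1/6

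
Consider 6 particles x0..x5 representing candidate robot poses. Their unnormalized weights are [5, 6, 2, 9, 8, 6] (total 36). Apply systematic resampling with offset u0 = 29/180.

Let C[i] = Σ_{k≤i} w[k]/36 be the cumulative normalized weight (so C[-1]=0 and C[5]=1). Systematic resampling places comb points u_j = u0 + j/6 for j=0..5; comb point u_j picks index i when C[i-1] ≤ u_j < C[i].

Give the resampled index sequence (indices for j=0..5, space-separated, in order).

C = [5/36, 11/36, 13/36, 11/18, 5/6, 1]
j=0: u_0=29/180 ∈ [5/36, 11/36) → index 1
j=1: u_1=59/180 ∈ [11/36, 13/36) → index 2
j=2: u_2=89/180 ∈ [13/36, 11/18) → index 3
j=3: u_3=119/180 ∈ [11/18, 5/6) → index 4
j=4: u_4=149/180 ∈ [11/18, 5/6) → index 4
j=5: u_5=179/180 ∈ [5/6, 1) → index 5

1 2 3 4 4 5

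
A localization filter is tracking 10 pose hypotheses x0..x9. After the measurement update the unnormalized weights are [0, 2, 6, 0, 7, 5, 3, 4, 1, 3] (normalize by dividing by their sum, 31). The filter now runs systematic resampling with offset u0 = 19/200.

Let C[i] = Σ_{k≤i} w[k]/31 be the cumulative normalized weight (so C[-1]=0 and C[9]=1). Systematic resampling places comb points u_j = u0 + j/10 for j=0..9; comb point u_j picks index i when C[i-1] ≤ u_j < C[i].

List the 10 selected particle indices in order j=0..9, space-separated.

C = [0, 2/31, 8/31, 8/31, 15/31, 20/31, 23/31, 27/31, 28/31, 1]
j=0: u_0=19/200 ∈ [2/31, 8/31) → index 2
j=1: u_1=39/200 ∈ [2/31, 8/31) → index 2
j=2: u_2=59/200 ∈ [8/31, 15/31) → index 4
j=3: u_3=79/200 ∈ [8/31, 15/31) → index 4
j=4: u_4=99/200 ∈ [15/31, 20/31) → index 5
j=5: u_5=119/200 ∈ [15/31, 20/31) → index 5
j=6: u_6=139/200 ∈ [20/31, 23/31) → index 6
j=7: u_7=159/200 ∈ [23/31, 27/31) → index 7
j=8: u_8=179/200 ∈ [27/31, 28/31) → index 8
j=9: u_9=199/200 ∈ [28/31, 1) → index 9

2 2 4 4 5 5 6 7 8 9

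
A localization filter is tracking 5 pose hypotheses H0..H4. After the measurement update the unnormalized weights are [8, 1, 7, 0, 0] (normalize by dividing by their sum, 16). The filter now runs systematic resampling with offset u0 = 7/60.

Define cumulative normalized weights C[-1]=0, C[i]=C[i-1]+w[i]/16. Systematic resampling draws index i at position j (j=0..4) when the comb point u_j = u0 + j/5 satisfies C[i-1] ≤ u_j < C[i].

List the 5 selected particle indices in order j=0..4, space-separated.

0 0 1 2 2

C = [1/2, 9/16, 1, 1, 1]
j=0: u_0=7/60 ∈ [0, 1/2) → index 0
j=1: u_1=19/60 ∈ [0, 1/2) → index 0
j=2: u_2=31/60 ∈ [1/2, 9/16) → index 1
j=3: u_3=43/60 ∈ [9/16, 1) → index 2
j=4: u_4=11/12 ∈ [9/16, 1) → index 2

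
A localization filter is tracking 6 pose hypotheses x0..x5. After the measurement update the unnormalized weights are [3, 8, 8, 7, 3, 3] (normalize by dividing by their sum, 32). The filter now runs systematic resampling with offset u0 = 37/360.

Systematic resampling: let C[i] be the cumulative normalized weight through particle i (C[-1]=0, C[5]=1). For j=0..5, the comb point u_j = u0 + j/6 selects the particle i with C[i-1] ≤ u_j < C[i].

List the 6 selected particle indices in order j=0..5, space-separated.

1 1 2 3 3 5

C = [3/32, 11/32, 19/32, 13/16, 29/32, 1]
j=0: u_0=37/360 ∈ [3/32, 11/32) → index 1
j=1: u_1=97/360 ∈ [3/32, 11/32) → index 1
j=2: u_2=157/360 ∈ [11/32, 19/32) → index 2
j=3: u_3=217/360 ∈ [19/32, 13/16) → index 3
j=4: u_4=277/360 ∈ [19/32, 13/16) → index 3
j=5: u_5=337/360 ∈ [29/32, 1) → index 5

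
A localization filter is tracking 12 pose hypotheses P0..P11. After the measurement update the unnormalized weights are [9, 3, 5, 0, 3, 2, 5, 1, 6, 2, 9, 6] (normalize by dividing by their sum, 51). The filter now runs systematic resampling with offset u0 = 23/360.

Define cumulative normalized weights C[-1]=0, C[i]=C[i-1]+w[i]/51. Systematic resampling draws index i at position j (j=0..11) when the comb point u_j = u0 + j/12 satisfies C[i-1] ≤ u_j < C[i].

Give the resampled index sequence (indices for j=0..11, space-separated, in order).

C = [3/17, 4/17, 1/3, 1/3, 20/51, 22/51, 9/17, 28/51, 2/3, 12/17, 15/17, 1]
j=0: u_0=23/360 ∈ [0, 3/17) → index 0
j=1: u_1=53/360 ∈ [0, 3/17) → index 0
j=2: u_2=83/360 ∈ [3/17, 4/17) → index 1
j=3: u_3=113/360 ∈ [4/17, 1/3) → index 2
j=4: u_4=143/360 ∈ [20/51, 22/51) → index 5
j=5: u_5=173/360 ∈ [22/51, 9/17) → index 6
j=6: u_6=203/360 ∈ [28/51, 2/3) → index 8
j=7: u_7=233/360 ∈ [28/51, 2/3) → index 8
j=8: u_8=263/360 ∈ [12/17, 15/17) → index 10
j=9: u_9=293/360 ∈ [12/17, 15/17) → index 10
j=10: u_10=323/360 ∈ [15/17, 1) → index 11
j=11: u_11=353/360 ∈ [15/17, 1) → index 11

0 0 1 2 5 6 8 8 10 10 11 11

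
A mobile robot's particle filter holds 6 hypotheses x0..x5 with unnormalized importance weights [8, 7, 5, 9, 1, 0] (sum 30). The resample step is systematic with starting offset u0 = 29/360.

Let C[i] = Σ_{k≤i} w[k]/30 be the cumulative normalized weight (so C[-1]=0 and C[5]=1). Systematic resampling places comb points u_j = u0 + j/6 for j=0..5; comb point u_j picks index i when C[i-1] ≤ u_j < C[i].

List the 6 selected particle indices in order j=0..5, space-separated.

C = [4/15, 1/2, 2/3, 29/30, 1, 1]
j=0: u_0=29/360 ∈ [0, 4/15) → index 0
j=1: u_1=89/360 ∈ [0, 4/15) → index 0
j=2: u_2=149/360 ∈ [4/15, 1/2) → index 1
j=3: u_3=209/360 ∈ [1/2, 2/3) → index 2
j=4: u_4=269/360 ∈ [2/3, 29/30) → index 3
j=5: u_5=329/360 ∈ [2/3, 29/30) → index 3

0 0 1 2 3 3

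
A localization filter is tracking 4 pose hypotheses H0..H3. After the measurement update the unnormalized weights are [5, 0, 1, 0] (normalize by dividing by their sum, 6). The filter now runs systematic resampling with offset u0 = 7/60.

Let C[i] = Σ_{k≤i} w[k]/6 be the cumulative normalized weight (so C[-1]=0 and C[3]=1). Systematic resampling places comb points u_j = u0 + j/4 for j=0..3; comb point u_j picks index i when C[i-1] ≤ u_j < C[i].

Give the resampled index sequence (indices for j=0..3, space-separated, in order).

0 0 0 2

C = [5/6, 5/6, 1, 1]
j=0: u_0=7/60 ∈ [0, 5/6) → index 0
j=1: u_1=11/30 ∈ [0, 5/6) → index 0
j=2: u_2=37/60 ∈ [0, 5/6) → index 0
j=3: u_3=13/15 ∈ [5/6, 1) → index 2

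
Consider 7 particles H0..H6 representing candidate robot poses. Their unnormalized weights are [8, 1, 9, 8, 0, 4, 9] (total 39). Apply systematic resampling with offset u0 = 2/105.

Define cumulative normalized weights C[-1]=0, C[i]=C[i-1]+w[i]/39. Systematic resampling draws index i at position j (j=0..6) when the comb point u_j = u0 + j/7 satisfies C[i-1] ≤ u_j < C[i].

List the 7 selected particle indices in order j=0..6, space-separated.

C = [8/39, 3/13, 6/13, 2/3, 2/3, 10/13, 1]
j=0: u_0=2/105 ∈ [0, 8/39) → index 0
j=1: u_1=17/105 ∈ [0, 8/39) → index 0
j=2: u_2=32/105 ∈ [3/13, 6/13) → index 2
j=3: u_3=47/105 ∈ [3/13, 6/13) → index 2
j=4: u_4=62/105 ∈ [6/13, 2/3) → index 3
j=5: u_5=11/15 ∈ [2/3, 10/13) → index 5
j=6: u_6=92/105 ∈ [10/13, 1) → index 6

0 0 2 2 3 5 6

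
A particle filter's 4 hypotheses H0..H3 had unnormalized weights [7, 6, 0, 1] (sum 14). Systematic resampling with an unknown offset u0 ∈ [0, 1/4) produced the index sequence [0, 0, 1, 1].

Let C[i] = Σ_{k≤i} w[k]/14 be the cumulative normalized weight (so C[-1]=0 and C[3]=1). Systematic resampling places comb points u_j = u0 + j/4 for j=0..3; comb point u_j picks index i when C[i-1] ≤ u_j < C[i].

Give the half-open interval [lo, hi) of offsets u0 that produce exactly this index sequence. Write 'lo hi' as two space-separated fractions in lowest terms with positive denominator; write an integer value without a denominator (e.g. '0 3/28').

0 5/28

C = [1/2, 13/14, 13/14, 1]
j=0 picked index 0: u0 ∈ [0, 1/2)
j=1 picked index 0: u0 ∈ [-1/4, 1/4)
j=2 picked index 1: u0 ∈ [0, 3/7)
j=3 picked index 1: u0 ∈ [-1/4, 5/28)
intersection: [0, 5/28)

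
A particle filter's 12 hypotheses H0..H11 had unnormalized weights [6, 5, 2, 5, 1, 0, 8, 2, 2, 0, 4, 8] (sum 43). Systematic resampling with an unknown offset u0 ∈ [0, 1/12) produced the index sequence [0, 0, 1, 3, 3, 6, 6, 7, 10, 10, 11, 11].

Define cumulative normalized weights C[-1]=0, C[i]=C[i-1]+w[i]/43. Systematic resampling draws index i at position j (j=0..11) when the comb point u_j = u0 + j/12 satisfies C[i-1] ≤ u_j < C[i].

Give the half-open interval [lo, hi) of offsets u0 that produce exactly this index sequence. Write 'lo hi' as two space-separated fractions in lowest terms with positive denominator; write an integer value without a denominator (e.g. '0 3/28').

C = [6/43, 11/43, 13/43, 18/43, 19/43, 19/43, 27/43, 29/43, 31/43, 31/43, 35/43, 1]
j=0 picked index 0: u0 ∈ [0, 6/43)
j=1 picked index 0: u0 ∈ [-1/12, 29/516)
j=2 picked index 1: u0 ∈ [-7/258, 23/258)
j=3 picked index 3: u0 ∈ [9/172, 29/172)
j=4 picked index 3: u0 ∈ [-4/129, 11/129)
j=5 picked index 6: u0 ∈ [13/516, 109/516)
j=6 picked index 6: u0 ∈ [-5/86, 11/86)
j=7 picked index 7: u0 ∈ [23/516, 47/516)
j=8 picked index 10: u0 ∈ [7/129, 19/129)
j=9 picked index 10: u0 ∈ [-5/172, 11/172)
j=10 picked index 11: u0 ∈ [-5/258, 1/6)
j=11 picked index 11: u0 ∈ [-53/516, 1/12)
intersection: [7/129, 29/516)

7/129 29/516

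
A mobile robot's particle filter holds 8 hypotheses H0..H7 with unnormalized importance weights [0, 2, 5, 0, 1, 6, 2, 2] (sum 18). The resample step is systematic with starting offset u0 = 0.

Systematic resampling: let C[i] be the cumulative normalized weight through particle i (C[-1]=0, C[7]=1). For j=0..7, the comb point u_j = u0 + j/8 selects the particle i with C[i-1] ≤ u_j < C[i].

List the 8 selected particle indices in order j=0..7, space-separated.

C = [0, 1/9, 7/18, 7/18, 4/9, 7/9, 8/9, 1]
j=0: u_0=0 ∈ [0, 1/9) → index 1
j=1: u_1=1/8 ∈ [1/9, 7/18) → index 2
j=2: u_2=1/4 ∈ [1/9, 7/18) → index 2
j=3: u_3=3/8 ∈ [1/9, 7/18) → index 2
j=4: u_4=1/2 ∈ [4/9, 7/9) → index 5
j=5: u_5=5/8 ∈ [4/9, 7/9) → index 5
j=6: u_6=3/4 ∈ [4/9, 7/9) → index 5
j=7: u_7=7/8 ∈ [7/9, 8/9) → index 6

1 2 2 2 5 5 5 6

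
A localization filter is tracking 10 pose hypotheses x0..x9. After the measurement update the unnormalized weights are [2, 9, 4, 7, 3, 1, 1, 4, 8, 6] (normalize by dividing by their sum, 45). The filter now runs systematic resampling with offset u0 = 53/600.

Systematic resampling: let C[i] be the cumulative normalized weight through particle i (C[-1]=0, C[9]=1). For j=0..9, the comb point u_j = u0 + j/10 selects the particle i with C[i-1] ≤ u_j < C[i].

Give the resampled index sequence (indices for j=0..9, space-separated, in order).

C = [2/45, 11/45, 1/3, 22/45, 5/9, 26/45, 3/5, 31/45, 13/15, 1]
j=0: u_0=53/600 ∈ [2/45, 11/45) → index 1
j=1: u_1=113/600 ∈ [2/45, 11/45) → index 1
j=2: u_2=173/600 ∈ [11/45, 1/3) → index 2
j=3: u_3=233/600 ∈ [1/3, 22/45) → index 3
j=4: u_4=293/600 ∈ [1/3, 22/45) → index 3
j=5: u_5=353/600 ∈ [26/45, 3/5) → index 6
j=6: u_6=413/600 ∈ [3/5, 31/45) → index 7
j=7: u_7=473/600 ∈ [31/45, 13/15) → index 8
j=8: u_8=533/600 ∈ [13/15, 1) → index 9
j=9: u_9=593/600 ∈ [13/15, 1) → index 9

1 1 2 3 3 6 7 8 9 9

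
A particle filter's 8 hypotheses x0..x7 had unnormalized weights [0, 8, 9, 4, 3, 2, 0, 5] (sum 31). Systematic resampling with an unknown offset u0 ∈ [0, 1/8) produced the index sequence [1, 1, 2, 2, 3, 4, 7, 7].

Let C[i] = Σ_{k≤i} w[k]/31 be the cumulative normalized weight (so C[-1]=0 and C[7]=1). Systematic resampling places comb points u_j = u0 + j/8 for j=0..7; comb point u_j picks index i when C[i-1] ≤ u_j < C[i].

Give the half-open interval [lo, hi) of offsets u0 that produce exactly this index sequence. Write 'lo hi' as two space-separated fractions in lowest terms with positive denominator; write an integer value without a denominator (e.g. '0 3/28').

C = [0, 8/31, 17/31, 21/31, 24/31, 26/31, 26/31, 1]
j=0 picked index 1: u0 ∈ [0, 8/31)
j=1 picked index 1: u0 ∈ [-1/8, 33/248)
j=2 picked index 2: u0 ∈ [1/124, 37/124)
j=3 picked index 2: u0 ∈ [-29/248, 43/248)
j=4 picked index 3: u0 ∈ [3/62, 11/62)
j=5 picked index 4: u0 ∈ [13/248, 37/248)
j=6 picked index 7: u0 ∈ [11/124, 1/4)
j=7 picked index 7: u0 ∈ [-9/248, 1/8)
intersection: [11/124, 1/8)

11/124 1/8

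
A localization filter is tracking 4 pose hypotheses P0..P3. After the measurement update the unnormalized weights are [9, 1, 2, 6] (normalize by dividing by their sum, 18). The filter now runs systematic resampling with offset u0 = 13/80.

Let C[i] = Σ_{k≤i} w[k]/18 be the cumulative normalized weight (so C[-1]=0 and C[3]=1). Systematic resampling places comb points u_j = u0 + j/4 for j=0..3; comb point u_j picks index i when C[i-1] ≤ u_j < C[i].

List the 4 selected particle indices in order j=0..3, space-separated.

C = [1/2, 5/9, 2/3, 1]
j=0: u_0=13/80 ∈ [0, 1/2) → index 0
j=1: u_1=33/80 ∈ [0, 1/2) → index 0
j=2: u_2=53/80 ∈ [5/9, 2/3) → index 2
j=3: u_3=73/80 ∈ [2/3, 1) → index 3

0 0 2 3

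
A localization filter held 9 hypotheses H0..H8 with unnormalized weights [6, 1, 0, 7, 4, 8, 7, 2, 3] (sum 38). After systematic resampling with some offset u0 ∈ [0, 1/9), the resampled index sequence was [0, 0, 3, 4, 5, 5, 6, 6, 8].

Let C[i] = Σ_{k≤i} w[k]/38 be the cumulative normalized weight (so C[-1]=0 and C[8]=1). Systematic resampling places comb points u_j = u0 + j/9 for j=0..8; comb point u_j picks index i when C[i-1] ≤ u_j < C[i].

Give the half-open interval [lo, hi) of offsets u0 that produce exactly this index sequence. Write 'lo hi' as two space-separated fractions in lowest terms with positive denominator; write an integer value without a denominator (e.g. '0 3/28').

2/57 8/171

C = [3/19, 7/38, 7/38, 7/19, 9/19, 13/19, 33/38, 35/38, 1]
j=0 picked index 0: u0 ∈ [0, 3/19)
j=1 picked index 0: u0 ∈ [-1/9, 8/171)
j=2 picked index 3: u0 ∈ [-13/342, 25/171)
j=3 picked index 4: u0 ∈ [2/57, 8/57)
j=4 picked index 5: u0 ∈ [5/171, 41/171)
j=5 picked index 5: u0 ∈ [-14/171, 22/171)
j=6 picked index 6: u0 ∈ [1/57, 23/114)
j=7 picked index 6: u0 ∈ [-16/171, 31/342)
j=8 picked index 8: u0 ∈ [11/342, 1/9)
intersection: [2/57, 8/171)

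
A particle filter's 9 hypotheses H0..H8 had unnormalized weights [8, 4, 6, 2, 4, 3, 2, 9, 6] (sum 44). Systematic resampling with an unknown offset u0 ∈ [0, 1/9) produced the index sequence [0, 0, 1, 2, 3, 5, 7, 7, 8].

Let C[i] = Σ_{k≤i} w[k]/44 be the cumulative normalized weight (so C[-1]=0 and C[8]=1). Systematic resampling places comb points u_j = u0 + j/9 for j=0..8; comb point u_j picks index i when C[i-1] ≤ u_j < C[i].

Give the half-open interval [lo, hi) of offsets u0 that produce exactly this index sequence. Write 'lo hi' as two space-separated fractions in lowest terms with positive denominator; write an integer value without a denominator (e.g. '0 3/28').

0 1/99

C = [2/11, 3/11, 9/22, 5/11, 6/11, 27/44, 29/44, 19/22, 1]
j=0 picked index 0: u0 ∈ [0, 2/11)
j=1 picked index 0: u0 ∈ [-1/9, 7/99)
j=2 picked index 1: u0 ∈ [-4/99, 5/99)
j=3 picked index 2: u0 ∈ [-2/33, 5/66)
j=4 picked index 3: u0 ∈ [-7/198, 1/99)
j=5 picked index 5: u0 ∈ [-1/99, 23/396)
j=6 picked index 7: u0 ∈ [-1/132, 13/66)
j=7 picked index 7: u0 ∈ [-47/396, 17/198)
j=8 picked index 8: u0 ∈ [-5/198, 1/9)
intersection: [0, 1/99)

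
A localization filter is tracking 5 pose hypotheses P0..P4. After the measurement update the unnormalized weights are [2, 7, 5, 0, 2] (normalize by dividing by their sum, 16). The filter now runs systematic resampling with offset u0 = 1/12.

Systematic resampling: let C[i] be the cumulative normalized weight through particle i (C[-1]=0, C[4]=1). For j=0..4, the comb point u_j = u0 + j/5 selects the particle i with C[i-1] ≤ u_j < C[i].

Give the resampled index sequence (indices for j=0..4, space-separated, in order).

0 1 1 2 4

C = [1/8, 9/16, 7/8, 7/8, 1]
j=0: u_0=1/12 ∈ [0, 1/8) → index 0
j=1: u_1=17/60 ∈ [1/8, 9/16) → index 1
j=2: u_2=29/60 ∈ [1/8, 9/16) → index 1
j=3: u_3=41/60 ∈ [9/16, 7/8) → index 2
j=4: u_4=53/60 ∈ [7/8, 1) → index 4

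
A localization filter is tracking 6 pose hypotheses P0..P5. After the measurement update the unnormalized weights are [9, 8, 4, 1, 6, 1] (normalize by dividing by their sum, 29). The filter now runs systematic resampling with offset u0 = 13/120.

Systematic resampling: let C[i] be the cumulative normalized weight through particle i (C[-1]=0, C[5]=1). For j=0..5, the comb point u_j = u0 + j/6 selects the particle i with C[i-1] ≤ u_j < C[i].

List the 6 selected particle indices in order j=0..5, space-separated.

C = [9/29, 17/29, 21/29, 22/29, 28/29, 1]
j=0: u_0=13/120 ∈ [0, 9/29) → index 0
j=1: u_1=11/40 ∈ [0, 9/29) → index 0
j=2: u_2=53/120 ∈ [9/29, 17/29) → index 1
j=3: u_3=73/120 ∈ [17/29, 21/29) → index 2
j=4: u_4=31/40 ∈ [22/29, 28/29) → index 4
j=5: u_5=113/120 ∈ [22/29, 28/29) → index 4

0 0 1 2 4 4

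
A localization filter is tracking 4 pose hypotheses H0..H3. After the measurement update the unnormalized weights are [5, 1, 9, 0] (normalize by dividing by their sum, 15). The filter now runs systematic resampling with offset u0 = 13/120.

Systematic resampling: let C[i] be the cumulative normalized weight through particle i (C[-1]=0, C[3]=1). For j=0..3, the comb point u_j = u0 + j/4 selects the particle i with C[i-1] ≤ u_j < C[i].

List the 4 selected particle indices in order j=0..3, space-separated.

0 1 2 2

C = [1/3, 2/5, 1, 1]
j=0: u_0=13/120 ∈ [0, 1/3) → index 0
j=1: u_1=43/120 ∈ [1/3, 2/5) → index 1
j=2: u_2=73/120 ∈ [2/5, 1) → index 2
j=3: u_3=103/120 ∈ [2/5, 1) → index 2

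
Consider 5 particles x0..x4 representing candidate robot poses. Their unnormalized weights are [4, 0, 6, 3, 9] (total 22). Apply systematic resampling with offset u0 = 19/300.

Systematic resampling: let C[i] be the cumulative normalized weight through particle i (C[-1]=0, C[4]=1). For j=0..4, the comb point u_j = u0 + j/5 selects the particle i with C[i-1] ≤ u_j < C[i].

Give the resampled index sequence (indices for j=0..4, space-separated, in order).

0 2 3 4 4

C = [2/11, 2/11, 5/11, 13/22, 1]
j=0: u_0=19/300 ∈ [0, 2/11) → index 0
j=1: u_1=79/300 ∈ [2/11, 5/11) → index 2
j=2: u_2=139/300 ∈ [5/11, 13/22) → index 3
j=3: u_3=199/300 ∈ [13/22, 1) → index 4
j=4: u_4=259/300 ∈ [13/22, 1) → index 4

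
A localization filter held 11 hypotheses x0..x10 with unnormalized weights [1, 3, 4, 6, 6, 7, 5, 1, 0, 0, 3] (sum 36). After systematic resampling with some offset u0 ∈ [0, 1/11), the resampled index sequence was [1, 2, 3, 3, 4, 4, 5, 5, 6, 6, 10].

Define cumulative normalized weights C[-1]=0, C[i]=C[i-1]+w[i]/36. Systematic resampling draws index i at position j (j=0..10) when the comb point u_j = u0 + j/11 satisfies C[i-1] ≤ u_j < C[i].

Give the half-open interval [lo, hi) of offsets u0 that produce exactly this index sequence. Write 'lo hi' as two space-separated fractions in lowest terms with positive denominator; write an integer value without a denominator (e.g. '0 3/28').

4/99 7/99

C = [1/36, 1/9, 2/9, 7/18, 5/9, 3/4, 8/9, 11/12, 11/12, 11/12, 1]
j=0 picked index 1: u0 ∈ [1/36, 1/9)
j=1 picked index 2: u0 ∈ [2/99, 13/99)
j=2 picked index 3: u0 ∈ [4/99, 41/198)
j=3 picked index 3: u0 ∈ [-5/99, 23/198)
j=4 picked index 4: u0 ∈ [5/198, 19/99)
j=5 picked index 4: u0 ∈ [-13/198, 10/99)
j=6 picked index 5: u0 ∈ [1/99, 9/44)
j=7 picked index 5: u0 ∈ [-8/99, 5/44)
j=8 picked index 6: u0 ∈ [1/44, 16/99)
j=9 picked index 6: u0 ∈ [-3/44, 7/99)
j=10 picked index 10: u0 ∈ [1/132, 1/11)
intersection: [4/99, 7/99)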